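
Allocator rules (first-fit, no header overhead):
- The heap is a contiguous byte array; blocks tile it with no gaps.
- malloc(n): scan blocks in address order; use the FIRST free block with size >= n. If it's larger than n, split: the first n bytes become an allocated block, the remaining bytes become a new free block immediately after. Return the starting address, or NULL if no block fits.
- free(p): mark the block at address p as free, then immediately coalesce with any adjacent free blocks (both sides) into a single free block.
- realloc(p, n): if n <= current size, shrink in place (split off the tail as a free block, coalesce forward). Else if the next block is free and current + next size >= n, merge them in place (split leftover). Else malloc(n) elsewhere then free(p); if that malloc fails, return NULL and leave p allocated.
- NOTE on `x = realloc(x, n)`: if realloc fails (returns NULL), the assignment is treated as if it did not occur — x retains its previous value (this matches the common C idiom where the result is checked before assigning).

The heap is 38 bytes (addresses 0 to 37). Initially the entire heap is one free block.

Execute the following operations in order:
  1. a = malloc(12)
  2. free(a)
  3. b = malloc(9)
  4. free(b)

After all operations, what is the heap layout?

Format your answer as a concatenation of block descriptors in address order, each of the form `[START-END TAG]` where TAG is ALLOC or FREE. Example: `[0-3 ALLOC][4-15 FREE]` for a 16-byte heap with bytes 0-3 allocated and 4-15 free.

Op 1: a = malloc(12) -> a = 0; heap: [0-11 ALLOC][12-37 FREE]
Op 2: free(a) -> (freed a); heap: [0-37 FREE]
Op 3: b = malloc(9) -> b = 0; heap: [0-8 ALLOC][9-37 FREE]
Op 4: free(b) -> (freed b); heap: [0-37 FREE]

Answer: [0-37 FREE]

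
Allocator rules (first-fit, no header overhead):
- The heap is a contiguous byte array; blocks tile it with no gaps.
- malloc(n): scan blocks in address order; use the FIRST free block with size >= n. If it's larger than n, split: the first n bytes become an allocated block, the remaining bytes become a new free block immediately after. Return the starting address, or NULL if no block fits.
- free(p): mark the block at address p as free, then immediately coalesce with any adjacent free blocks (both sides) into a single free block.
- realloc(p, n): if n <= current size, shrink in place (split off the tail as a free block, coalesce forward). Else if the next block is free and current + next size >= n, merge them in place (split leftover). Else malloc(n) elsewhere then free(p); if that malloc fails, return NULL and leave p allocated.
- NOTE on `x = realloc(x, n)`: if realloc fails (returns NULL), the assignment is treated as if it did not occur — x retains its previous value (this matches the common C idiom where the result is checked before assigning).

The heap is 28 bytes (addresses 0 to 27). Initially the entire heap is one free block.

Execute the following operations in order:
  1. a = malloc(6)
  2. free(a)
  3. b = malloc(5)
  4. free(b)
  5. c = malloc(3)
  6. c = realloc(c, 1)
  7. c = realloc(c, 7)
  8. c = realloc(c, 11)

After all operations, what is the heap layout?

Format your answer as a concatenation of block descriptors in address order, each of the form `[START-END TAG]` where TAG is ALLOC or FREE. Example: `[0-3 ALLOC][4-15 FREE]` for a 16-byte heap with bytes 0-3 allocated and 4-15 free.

Op 1: a = malloc(6) -> a = 0; heap: [0-5 ALLOC][6-27 FREE]
Op 2: free(a) -> (freed a); heap: [0-27 FREE]
Op 3: b = malloc(5) -> b = 0; heap: [0-4 ALLOC][5-27 FREE]
Op 4: free(b) -> (freed b); heap: [0-27 FREE]
Op 5: c = malloc(3) -> c = 0; heap: [0-2 ALLOC][3-27 FREE]
Op 6: c = realloc(c, 1) -> c = 0; heap: [0-0 ALLOC][1-27 FREE]
Op 7: c = realloc(c, 7) -> c = 0; heap: [0-6 ALLOC][7-27 FREE]
Op 8: c = realloc(c, 11) -> c = 0; heap: [0-10 ALLOC][11-27 FREE]

Answer: [0-10 ALLOC][11-27 FREE]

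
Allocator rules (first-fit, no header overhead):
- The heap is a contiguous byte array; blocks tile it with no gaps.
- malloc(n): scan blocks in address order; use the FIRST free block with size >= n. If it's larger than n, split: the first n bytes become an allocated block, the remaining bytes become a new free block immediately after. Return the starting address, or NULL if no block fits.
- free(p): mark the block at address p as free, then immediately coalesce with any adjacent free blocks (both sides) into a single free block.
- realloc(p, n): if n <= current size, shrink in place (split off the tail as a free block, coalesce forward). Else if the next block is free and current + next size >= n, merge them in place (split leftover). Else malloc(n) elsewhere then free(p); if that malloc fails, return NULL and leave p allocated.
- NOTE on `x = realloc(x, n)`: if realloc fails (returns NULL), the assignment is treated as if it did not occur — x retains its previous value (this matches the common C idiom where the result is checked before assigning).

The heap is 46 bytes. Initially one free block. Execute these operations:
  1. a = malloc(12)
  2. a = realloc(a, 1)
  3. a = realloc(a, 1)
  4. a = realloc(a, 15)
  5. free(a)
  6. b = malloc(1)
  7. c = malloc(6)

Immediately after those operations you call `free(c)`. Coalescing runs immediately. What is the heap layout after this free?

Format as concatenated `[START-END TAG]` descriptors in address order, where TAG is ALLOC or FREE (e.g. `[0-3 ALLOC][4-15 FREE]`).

Op 1: a = malloc(12) -> a = 0; heap: [0-11 ALLOC][12-45 FREE]
Op 2: a = realloc(a, 1) -> a = 0; heap: [0-0 ALLOC][1-45 FREE]
Op 3: a = realloc(a, 1) -> a = 0; heap: [0-0 ALLOC][1-45 FREE]
Op 4: a = realloc(a, 15) -> a = 0; heap: [0-14 ALLOC][15-45 FREE]
Op 5: free(a) -> (freed a); heap: [0-45 FREE]
Op 6: b = malloc(1) -> b = 0; heap: [0-0 ALLOC][1-45 FREE]
Op 7: c = malloc(6) -> c = 1; heap: [0-0 ALLOC][1-6 ALLOC][7-45 FREE]
free(c): c = 1 -> block [1-6 ALLOC]; mark free, coalesce with adjacent free neighbors -> [0-0 ALLOC][1-45 FREE]

Answer: [0-0 ALLOC][1-45 FREE]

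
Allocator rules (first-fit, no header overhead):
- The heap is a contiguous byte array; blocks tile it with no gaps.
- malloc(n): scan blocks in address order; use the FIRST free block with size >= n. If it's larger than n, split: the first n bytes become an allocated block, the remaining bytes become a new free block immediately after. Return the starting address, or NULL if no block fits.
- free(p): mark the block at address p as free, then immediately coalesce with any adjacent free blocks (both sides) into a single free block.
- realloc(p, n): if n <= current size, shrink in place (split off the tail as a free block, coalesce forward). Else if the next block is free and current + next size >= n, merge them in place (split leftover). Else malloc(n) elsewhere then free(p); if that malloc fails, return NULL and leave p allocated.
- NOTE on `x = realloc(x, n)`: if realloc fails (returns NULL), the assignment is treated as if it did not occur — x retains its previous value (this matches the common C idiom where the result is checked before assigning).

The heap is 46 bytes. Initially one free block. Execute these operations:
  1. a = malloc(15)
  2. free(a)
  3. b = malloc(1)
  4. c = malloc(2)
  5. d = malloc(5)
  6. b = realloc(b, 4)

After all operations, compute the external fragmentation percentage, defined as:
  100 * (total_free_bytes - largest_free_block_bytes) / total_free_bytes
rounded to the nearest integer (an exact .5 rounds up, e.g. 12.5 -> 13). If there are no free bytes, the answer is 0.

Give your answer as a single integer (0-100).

Op 1: a = malloc(15) -> a = 0; heap: [0-14 ALLOC][15-45 FREE]
Op 2: free(a) -> (freed a); heap: [0-45 FREE]
Op 3: b = malloc(1) -> b = 0; heap: [0-0 ALLOC][1-45 FREE]
Op 4: c = malloc(2) -> c = 1; heap: [0-0 ALLOC][1-2 ALLOC][3-45 FREE]
Op 5: d = malloc(5) -> d = 3; heap: [0-0 ALLOC][1-2 ALLOC][3-7 ALLOC][8-45 FREE]
Op 6: b = realloc(b, 4) -> b = 8; heap: [0-0 FREE][1-2 ALLOC][3-7 ALLOC][8-11 ALLOC][12-45 FREE]
Free blocks: [1 34] total_free=35 largest=34 -> 100*(35-34)/35 = 100/35 ≈ 2.857 -> rounds to 3

Answer: 3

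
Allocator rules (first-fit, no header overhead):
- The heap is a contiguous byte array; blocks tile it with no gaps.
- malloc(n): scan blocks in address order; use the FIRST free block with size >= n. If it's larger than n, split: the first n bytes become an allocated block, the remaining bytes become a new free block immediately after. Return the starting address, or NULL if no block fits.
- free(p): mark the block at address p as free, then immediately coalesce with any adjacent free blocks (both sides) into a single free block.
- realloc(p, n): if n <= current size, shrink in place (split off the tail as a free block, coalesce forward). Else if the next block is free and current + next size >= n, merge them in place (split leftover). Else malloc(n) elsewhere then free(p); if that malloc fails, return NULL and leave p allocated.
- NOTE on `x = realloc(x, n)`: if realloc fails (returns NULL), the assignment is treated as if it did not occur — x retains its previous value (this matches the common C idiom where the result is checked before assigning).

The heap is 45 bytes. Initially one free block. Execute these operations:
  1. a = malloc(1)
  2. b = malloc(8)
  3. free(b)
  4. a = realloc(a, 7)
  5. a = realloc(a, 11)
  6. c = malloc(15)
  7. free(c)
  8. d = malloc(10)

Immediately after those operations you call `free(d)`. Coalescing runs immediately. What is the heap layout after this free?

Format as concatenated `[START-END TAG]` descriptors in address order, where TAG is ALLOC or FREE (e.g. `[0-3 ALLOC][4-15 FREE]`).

Answer: [0-10 ALLOC][11-44 FREE]

Derivation:
Op 1: a = malloc(1) -> a = 0; heap: [0-0 ALLOC][1-44 FREE]
Op 2: b = malloc(8) -> b = 1; heap: [0-0 ALLOC][1-8 ALLOC][9-44 FREE]
Op 3: free(b) -> (freed b); heap: [0-0 ALLOC][1-44 FREE]
Op 4: a = realloc(a, 7) -> a = 0; heap: [0-6 ALLOC][7-44 FREE]
Op 5: a = realloc(a, 11) -> a = 0; heap: [0-10 ALLOC][11-44 FREE]
Op 6: c = malloc(15) -> c = 11; heap: [0-10 ALLOC][11-25 ALLOC][26-44 FREE]
Op 7: free(c) -> (freed c); heap: [0-10 ALLOC][11-44 FREE]
Op 8: d = malloc(10) -> d = 11; heap: [0-10 ALLOC][11-20 ALLOC][21-44 FREE]
free(d): d = 11 -> block [11-20 ALLOC]; mark free, coalesce with adjacent free neighbors -> [0-10 ALLOC][11-44 FREE]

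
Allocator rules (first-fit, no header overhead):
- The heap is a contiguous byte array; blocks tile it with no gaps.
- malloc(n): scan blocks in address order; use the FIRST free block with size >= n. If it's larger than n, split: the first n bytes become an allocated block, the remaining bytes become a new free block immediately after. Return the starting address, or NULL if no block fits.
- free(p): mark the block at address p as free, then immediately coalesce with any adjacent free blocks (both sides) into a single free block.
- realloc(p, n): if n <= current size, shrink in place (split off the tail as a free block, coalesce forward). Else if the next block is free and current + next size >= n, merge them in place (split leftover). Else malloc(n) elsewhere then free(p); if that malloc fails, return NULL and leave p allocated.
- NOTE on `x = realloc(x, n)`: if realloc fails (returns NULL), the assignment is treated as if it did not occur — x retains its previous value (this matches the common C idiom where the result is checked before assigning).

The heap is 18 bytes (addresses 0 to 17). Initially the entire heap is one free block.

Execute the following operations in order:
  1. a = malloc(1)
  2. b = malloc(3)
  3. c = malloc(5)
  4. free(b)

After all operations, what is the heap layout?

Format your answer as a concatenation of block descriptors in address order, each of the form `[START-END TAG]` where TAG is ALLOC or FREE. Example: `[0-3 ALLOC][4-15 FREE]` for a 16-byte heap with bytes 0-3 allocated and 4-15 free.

Op 1: a = malloc(1) -> a = 0; heap: [0-0 ALLOC][1-17 FREE]
Op 2: b = malloc(3) -> b = 1; heap: [0-0 ALLOC][1-3 ALLOC][4-17 FREE]
Op 3: c = malloc(5) -> c = 4; heap: [0-0 ALLOC][1-3 ALLOC][4-8 ALLOC][9-17 FREE]
Op 4: free(b) -> (freed b); heap: [0-0 ALLOC][1-3 FREE][4-8 ALLOC][9-17 FREE]

Answer: [0-0 ALLOC][1-3 FREE][4-8 ALLOC][9-17 FREE]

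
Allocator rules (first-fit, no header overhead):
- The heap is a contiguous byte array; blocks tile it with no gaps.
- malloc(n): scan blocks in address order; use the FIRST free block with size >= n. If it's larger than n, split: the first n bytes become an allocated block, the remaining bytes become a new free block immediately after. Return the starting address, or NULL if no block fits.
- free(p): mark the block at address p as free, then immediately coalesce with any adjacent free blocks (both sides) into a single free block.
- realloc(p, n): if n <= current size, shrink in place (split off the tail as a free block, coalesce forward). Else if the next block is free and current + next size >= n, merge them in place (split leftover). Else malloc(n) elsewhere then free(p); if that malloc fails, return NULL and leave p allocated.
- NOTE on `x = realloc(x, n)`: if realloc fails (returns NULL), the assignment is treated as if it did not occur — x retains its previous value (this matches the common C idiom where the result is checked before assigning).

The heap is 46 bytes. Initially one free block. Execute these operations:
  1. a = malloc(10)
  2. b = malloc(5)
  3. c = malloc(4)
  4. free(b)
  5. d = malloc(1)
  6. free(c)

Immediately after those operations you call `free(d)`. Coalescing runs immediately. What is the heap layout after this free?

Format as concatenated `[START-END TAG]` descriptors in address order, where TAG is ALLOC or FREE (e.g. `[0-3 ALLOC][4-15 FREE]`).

Answer: [0-9 ALLOC][10-45 FREE]

Derivation:
Op 1: a = malloc(10) -> a = 0; heap: [0-9 ALLOC][10-45 FREE]
Op 2: b = malloc(5) -> b = 10; heap: [0-9 ALLOC][10-14 ALLOC][15-45 FREE]
Op 3: c = malloc(4) -> c = 15; heap: [0-9 ALLOC][10-14 ALLOC][15-18 ALLOC][19-45 FREE]
Op 4: free(b) -> (freed b); heap: [0-9 ALLOC][10-14 FREE][15-18 ALLOC][19-45 FREE]
Op 5: d = malloc(1) -> d = 10; heap: [0-9 ALLOC][10-10 ALLOC][11-14 FREE][15-18 ALLOC][19-45 FREE]
Op 6: free(c) -> (freed c); heap: [0-9 ALLOC][10-10 ALLOC][11-45 FREE]
free(d): d = 10 -> block [10-10 ALLOC]; mark free, coalesce with adjacent free neighbors -> [0-9 ALLOC][10-45 FREE]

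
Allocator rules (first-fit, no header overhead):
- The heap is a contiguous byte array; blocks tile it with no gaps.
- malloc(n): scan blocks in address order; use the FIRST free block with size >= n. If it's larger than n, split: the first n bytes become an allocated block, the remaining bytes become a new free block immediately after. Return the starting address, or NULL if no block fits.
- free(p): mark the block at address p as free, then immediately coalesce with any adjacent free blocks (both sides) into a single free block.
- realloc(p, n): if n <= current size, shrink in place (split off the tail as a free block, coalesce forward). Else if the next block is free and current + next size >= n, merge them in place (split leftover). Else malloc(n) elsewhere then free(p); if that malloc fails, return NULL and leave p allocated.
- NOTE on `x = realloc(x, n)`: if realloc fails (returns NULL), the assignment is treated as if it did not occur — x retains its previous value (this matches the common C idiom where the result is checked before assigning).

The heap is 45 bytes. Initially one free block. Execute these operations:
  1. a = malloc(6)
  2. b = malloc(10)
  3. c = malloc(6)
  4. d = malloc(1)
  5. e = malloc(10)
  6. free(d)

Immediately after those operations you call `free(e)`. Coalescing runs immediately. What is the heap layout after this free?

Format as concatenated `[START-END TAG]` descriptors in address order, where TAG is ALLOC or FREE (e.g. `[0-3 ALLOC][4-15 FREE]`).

Answer: [0-5 ALLOC][6-15 ALLOC][16-21 ALLOC][22-44 FREE]

Derivation:
Op 1: a = malloc(6) -> a = 0; heap: [0-5 ALLOC][6-44 FREE]
Op 2: b = malloc(10) -> b = 6; heap: [0-5 ALLOC][6-15 ALLOC][16-44 FREE]
Op 3: c = malloc(6) -> c = 16; heap: [0-5 ALLOC][6-15 ALLOC][16-21 ALLOC][22-44 FREE]
Op 4: d = malloc(1) -> d = 22; heap: [0-5 ALLOC][6-15 ALLOC][16-21 ALLOC][22-22 ALLOC][23-44 FREE]
Op 5: e = malloc(10) -> e = 23; heap: [0-5 ALLOC][6-15 ALLOC][16-21 ALLOC][22-22 ALLOC][23-32 ALLOC][33-44 FREE]
Op 6: free(d) -> (freed d); heap: [0-5 ALLOC][6-15 ALLOC][16-21 ALLOC][22-22 FREE][23-32 ALLOC][33-44 FREE]
free(e): e = 23 -> block [23-32 ALLOC]; mark free, coalesce with adjacent free neighbors -> [0-5 ALLOC][6-15 ALLOC][16-21 ALLOC][22-44 FREE]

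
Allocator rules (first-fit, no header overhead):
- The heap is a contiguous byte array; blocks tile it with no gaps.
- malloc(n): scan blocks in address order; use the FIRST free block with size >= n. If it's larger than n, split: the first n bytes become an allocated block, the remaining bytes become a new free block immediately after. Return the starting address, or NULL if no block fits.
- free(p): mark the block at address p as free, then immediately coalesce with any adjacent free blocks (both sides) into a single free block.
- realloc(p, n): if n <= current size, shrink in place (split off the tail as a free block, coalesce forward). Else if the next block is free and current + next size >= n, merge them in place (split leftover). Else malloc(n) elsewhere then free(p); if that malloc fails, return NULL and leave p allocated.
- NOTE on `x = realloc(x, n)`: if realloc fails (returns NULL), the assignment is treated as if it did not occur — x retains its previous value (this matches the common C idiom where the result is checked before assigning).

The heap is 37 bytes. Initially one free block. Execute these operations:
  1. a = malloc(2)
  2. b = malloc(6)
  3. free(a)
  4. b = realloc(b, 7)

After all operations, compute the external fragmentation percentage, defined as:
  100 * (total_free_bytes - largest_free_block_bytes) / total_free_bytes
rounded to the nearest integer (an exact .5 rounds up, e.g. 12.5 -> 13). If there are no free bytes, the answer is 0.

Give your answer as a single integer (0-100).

Op 1: a = malloc(2) -> a = 0; heap: [0-1 ALLOC][2-36 FREE]
Op 2: b = malloc(6) -> b = 2; heap: [0-1 ALLOC][2-7 ALLOC][8-36 FREE]
Op 3: free(a) -> (freed a); heap: [0-1 FREE][2-7 ALLOC][8-36 FREE]
Op 4: b = realloc(b, 7) -> b = 2; heap: [0-1 FREE][2-8 ALLOC][9-36 FREE]
Free blocks: [2 28] total_free=30 largest=28 -> 100*(30-28)/30 = 200/30 ≈ 6.667 -> rounds to 7

Answer: 7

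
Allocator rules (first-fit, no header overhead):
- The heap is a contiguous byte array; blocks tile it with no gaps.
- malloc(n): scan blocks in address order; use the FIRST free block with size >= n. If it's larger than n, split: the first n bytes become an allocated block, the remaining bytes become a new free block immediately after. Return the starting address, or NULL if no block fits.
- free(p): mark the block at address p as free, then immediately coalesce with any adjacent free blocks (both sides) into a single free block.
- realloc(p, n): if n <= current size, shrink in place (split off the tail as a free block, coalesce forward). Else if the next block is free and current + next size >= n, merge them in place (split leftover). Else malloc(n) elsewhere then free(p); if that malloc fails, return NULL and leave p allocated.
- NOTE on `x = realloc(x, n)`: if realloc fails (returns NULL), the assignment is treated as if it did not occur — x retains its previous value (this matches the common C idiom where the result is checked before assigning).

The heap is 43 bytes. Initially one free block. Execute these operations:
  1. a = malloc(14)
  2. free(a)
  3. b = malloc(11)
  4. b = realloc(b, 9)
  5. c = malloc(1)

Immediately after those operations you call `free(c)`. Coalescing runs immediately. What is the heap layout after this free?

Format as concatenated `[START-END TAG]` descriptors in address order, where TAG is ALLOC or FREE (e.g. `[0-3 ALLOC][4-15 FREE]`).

Answer: [0-8 ALLOC][9-42 FREE]

Derivation:
Op 1: a = malloc(14) -> a = 0; heap: [0-13 ALLOC][14-42 FREE]
Op 2: free(a) -> (freed a); heap: [0-42 FREE]
Op 3: b = malloc(11) -> b = 0; heap: [0-10 ALLOC][11-42 FREE]
Op 4: b = realloc(b, 9) -> b = 0; heap: [0-8 ALLOC][9-42 FREE]
Op 5: c = malloc(1) -> c = 9; heap: [0-8 ALLOC][9-9 ALLOC][10-42 FREE]
free(c): c = 9 -> block [9-9 ALLOC]; mark free, coalesce with adjacent free neighbors -> [0-8 ALLOC][9-42 FREE]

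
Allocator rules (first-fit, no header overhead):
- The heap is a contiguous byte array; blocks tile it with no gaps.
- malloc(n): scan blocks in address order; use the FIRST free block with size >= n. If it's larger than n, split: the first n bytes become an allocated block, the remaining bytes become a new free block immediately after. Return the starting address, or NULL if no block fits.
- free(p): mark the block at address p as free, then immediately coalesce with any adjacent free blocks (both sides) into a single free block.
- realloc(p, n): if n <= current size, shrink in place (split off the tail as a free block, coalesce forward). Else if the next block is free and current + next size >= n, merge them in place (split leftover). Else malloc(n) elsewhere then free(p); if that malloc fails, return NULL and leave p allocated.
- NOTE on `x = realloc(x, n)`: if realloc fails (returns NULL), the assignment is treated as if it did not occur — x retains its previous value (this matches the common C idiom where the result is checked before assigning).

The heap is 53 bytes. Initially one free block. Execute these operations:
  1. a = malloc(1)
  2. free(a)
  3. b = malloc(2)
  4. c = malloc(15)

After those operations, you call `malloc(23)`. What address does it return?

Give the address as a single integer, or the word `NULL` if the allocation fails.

Op 1: a = malloc(1) -> a = 0; heap: [0-0 ALLOC][1-52 FREE]
Op 2: free(a) -> (freed a); heap: [0-52 FREE]
Op 3: b = malloc(2) -> b = 0; heap: [0-1 ALLOC][2-52 FREE]
Op 4: c = malloc(15) -> c = 2; heap: [0-1 ALLOC][2-16 ALLOC][17-52 FREE]
malloc(23): first-fit scan over [0-1 ALLOC][2-16 ALLOC][17-52 FREE] -> 17

Answer: 17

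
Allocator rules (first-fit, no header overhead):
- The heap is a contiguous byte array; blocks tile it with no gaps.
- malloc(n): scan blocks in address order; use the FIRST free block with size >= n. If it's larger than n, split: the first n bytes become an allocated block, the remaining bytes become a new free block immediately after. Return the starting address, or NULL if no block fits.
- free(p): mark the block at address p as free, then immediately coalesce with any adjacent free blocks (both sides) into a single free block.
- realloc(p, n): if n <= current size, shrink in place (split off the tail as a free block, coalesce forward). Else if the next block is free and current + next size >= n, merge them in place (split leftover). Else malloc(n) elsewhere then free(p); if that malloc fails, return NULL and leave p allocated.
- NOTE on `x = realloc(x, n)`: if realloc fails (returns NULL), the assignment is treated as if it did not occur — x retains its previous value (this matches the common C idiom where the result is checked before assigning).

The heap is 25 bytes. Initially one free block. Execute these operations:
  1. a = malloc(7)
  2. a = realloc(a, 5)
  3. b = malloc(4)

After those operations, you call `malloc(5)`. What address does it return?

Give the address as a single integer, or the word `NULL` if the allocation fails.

Op 1: a = malloc(7) -> a = 0; heap: [0-6 ALLOC][7-24 FREE]
Op 2: a = realloc(a, 5) -> a = 0; heap: [0-4 ALLOC][5-24 FREE]
Op 3: b = malloc(4) -> b = 5; heap: [0-4 ALLOC][5-8 ALLOC][9-24 FREE]
malloc(5): first-fit scan over [0-4 ALLOC][5-8 ALLOC][9-24 FREE] -> 9

Answer: 9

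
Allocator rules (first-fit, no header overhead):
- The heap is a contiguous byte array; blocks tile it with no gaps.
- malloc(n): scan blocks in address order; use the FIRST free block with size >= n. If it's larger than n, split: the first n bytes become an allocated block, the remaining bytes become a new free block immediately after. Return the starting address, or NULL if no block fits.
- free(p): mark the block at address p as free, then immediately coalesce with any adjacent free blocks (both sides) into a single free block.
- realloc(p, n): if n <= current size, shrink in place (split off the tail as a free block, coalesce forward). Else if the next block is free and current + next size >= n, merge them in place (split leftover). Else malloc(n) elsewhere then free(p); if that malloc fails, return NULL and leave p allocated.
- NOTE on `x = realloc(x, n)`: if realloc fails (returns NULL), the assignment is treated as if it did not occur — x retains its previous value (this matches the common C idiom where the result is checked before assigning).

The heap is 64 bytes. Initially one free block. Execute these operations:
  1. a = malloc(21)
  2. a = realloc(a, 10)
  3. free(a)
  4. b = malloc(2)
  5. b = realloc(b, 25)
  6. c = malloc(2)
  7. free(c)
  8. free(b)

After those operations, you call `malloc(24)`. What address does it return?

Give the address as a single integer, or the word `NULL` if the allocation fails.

Op 1: a = malloc(21) -> a = 0; heap: [0-20 ALLOC][21-63 FREE]
Op 2: a = realloc(a, 10) -> a = 0; heap: [0-9 ALLOC][10-63 FREE]
Op 3: free(a) -> (freed a); heap: [0-63 FREE]
Op 4: b = malloc(2) -> b = 0; heap: [0-1 ALLOC][2-63 FREE]
Op 5: b = realloc(b, 25) -> b = 0; heap: [0-24 ALLOC][25-63 FREE]
Op 6: c = malloc(2) -> c = 25; heap: [0-24 ALLOC][25-26 ALLOC][27-63 FREE]
Op 7: free(c) -> (freed c); heap: [0-24 ALLOC][25-63 FREE]
Op 8: free(b) -> (freed b); heap: [0-63 FREE]
malloc(24): first-fit scan over [0-63 FREE] -> 0

Answer: 0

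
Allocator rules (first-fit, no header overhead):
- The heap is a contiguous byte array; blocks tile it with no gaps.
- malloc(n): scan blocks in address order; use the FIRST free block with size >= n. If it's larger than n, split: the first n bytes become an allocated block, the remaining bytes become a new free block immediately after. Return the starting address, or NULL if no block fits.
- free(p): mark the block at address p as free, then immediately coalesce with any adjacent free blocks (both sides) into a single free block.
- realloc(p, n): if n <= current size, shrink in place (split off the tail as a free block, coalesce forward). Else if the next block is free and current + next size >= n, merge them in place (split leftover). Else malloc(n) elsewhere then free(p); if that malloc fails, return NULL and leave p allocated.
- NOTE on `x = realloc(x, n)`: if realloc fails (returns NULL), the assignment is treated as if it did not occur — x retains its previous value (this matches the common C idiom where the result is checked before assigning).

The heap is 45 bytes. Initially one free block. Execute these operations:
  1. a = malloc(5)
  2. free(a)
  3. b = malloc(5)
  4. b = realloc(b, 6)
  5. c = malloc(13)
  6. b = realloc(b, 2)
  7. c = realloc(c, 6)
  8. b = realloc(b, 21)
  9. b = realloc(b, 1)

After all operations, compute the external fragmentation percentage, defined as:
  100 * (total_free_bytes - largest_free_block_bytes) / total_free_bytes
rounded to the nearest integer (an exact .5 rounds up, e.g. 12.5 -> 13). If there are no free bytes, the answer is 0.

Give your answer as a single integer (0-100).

Op 1: a = malloc(5) -> a = 0; heap: [0-4 ALLOC][5-44 FREE]
Op 2: free(a) -> (freed a); heap: [0-44 FREE]
Op 3: b = malloc(5) -> b = 0; heap: [0-4 ALLOC][5-44 FREE]
Op 4: b = realloc(b, 6) -> b = 0; heap: [0-5 ALLOC][6-44 FREE]
Op 5: c = malloc(13) -> c = 6; heap: [0-5 ALLOC][6-18 ALLOC][19-44 FREE]
Op 6: b = realloc(b, 2) -> b = 0; heap: [0-1 ALLOC][2-5 FREE][6-18 ALLOC][19-44 FREE]
Op 7: c = realloc(c, 6) -> c = 6; heap: [0-1 ALLOC][2-5 FREE][6-11 ALLOC][12-44 FREE]
Op 8: b = realloc(b, 21) -> b = 12; heap: [0-5 FREE][6-11 ALLOC][12-32 ALLOC][33-44 FREE]
Op 9: b = realloc(b, 1) -> b = 12; heap: [0-5 FREE][6-11 ALLOC][12-12 ALLOC][13-44 FREE]
Free blocks: [6 32] total_free=38 largest=32 -> 100*(38-32)/38 = 600/38 ≈ 15.789 -> rounds to 16

Answer: 16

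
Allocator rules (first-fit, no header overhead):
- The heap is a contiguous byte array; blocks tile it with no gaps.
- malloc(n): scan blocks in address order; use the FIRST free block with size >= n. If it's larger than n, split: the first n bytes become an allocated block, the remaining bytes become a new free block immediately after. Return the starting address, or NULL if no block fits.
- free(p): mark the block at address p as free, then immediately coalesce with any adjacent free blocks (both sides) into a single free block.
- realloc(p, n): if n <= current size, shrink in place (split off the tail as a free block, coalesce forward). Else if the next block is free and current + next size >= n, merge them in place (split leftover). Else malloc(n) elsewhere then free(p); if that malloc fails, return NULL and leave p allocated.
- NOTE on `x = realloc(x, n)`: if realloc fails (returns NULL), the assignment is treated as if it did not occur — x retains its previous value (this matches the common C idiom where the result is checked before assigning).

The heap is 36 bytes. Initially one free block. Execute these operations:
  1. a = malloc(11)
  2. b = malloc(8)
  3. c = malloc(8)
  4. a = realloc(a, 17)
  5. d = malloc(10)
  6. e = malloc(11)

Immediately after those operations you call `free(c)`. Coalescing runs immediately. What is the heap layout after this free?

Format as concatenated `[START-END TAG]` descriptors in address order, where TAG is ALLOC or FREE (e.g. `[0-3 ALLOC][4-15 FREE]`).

Answer: [0-10 ALLOC][11-18 ALLOC][19-35 FREE]

Derivation:
Op 1: a = malloc(11) -> a = 0; heap: [0-10 ALLOC][11-35 FREE]
Op 2: b = malloc(8) -> b = 11; heap: [0-10 ALLOC][11-18 ALLOC][19-35 FREE]
Op 3: c = malloc(8) -> c = 19; heap: [0-10 ALLOC][11-18 ALLOC][19-26 ALLOC][27-35 FREE]
Op 4: a = realloc(a, 17) -> NULL (a unchanged); heap: [0-10 ALLOC][11-18 ALLOC][19-26 ALLOC][27-35 FREE]
Op 5: d = malloc(10) -> d = NULL; heap: [0-10 ALLOC][11-18 ALLOC][19-26 ALLOC][27-35 FREE]
Op 6: e = malloc(11) -> e = NULL; heap: [0-10 ALLOC][11-18 ALLOC][19-26 ALLOC][27-35 FREE]
free(c): c = 19 -> block [19-26 ALLOC]; mark free, coalesce with adjacent free neighbors -> [0-10 ALLOC][11-18 ALLOC][19-35 FREE]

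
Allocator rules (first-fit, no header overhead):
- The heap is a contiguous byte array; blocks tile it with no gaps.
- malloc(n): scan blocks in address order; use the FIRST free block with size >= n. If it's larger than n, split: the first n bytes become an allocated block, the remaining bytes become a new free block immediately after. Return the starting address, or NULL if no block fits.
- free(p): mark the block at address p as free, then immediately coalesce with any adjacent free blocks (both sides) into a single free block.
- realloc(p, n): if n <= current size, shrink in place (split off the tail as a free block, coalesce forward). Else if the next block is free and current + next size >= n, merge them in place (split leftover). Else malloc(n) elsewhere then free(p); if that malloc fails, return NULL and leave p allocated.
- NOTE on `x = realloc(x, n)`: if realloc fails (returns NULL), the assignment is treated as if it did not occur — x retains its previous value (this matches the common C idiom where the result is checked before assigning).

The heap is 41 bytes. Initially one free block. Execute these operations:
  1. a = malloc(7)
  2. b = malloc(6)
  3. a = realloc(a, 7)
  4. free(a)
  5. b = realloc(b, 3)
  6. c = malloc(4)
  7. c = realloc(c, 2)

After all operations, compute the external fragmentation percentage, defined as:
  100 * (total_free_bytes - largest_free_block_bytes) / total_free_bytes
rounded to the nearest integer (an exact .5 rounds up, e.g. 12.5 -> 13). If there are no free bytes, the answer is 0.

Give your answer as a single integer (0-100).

Answer: 14

Derivation:
Op 1: a = malloc(7) -> a = 0; heap: [0-6 ALLOC][7-40 FREE]
Op 2: b = malloc(6) -> b = 7; heap: [0-6 ALLOC][7-12 ALLOC][13-40 FREE]
Op 3: a = realloc(a, 7) -> a = 0; heap: [0-6 ALLOC][7-12 ALLOC][13-40 FREE]
Op 4: free(a) -> (freed a); heap: [0-6 FREE][7-12 ALLOC][13-40 FREE]
Op 5: b = realloc(b, 3) -> b = 7; heap: [0-6 FREE][7-9 ALLOC][10-40 FREE]
Op 6: c = malloc(4) -> c = 0; heap: [0-3 ALLOC][4-6 FREE][7-9 ALLOC][10-40 FREE]
Op 7: c = realloc(c, 2) -> c = 0; heap: [0-1 ALLOC][2-6 FREE][7-9 ALLOC][10-40 FREE]
Free blocks: [5 31] total_free=36 largest=31 -> 100*(36-31)/36 = 500/36 ≈ 13.889 -> rounds to 14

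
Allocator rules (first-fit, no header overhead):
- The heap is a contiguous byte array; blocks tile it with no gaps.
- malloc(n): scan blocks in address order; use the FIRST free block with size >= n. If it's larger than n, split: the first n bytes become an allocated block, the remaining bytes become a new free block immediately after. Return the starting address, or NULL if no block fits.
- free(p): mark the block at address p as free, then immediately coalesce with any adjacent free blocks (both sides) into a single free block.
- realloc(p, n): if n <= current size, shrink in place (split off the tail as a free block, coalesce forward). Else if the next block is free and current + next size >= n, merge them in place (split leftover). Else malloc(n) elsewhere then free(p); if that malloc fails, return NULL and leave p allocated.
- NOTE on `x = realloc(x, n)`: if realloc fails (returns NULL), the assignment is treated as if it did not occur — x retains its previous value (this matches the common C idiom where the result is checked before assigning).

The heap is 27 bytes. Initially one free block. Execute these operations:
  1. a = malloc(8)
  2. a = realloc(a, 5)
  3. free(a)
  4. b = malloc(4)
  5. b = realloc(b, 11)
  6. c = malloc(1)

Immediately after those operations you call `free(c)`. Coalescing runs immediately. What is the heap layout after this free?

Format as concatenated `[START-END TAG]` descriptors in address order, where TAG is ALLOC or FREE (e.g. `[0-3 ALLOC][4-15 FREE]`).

Answer: [0-10 ALLOC][11-26 FREE]

Derivation:
Op 1: a = malloc(8) -> a = 0; heap: [0-7 ALLOC][8-26 FREE]
Op 2: a = realloc(a, 5) -> a = 0; heap: [0-4 ALLOC][5-26 FREE]
Op 3: free(a) -> (freed a); heap: [0-26 FREE]
Op 4: b = malloc(4) -> b = 0; heap: [0-3 ALLOC][4-26 FREE]
Op 5: b = realloc(b, 11) -> b = 0; heap: [0-10 ALLOC][11-26 FREE]
Op 6: c = malloc(1) -> c = 11; heap: [0-10 ALLOC][11-11 ALLOC][12-26 FREE]
free(c): c = 11 -> block [11-11 ALLOC]; mark free, coalesce with adjacent free neighbors -> [0-10 ALLOC][11-26 FREE]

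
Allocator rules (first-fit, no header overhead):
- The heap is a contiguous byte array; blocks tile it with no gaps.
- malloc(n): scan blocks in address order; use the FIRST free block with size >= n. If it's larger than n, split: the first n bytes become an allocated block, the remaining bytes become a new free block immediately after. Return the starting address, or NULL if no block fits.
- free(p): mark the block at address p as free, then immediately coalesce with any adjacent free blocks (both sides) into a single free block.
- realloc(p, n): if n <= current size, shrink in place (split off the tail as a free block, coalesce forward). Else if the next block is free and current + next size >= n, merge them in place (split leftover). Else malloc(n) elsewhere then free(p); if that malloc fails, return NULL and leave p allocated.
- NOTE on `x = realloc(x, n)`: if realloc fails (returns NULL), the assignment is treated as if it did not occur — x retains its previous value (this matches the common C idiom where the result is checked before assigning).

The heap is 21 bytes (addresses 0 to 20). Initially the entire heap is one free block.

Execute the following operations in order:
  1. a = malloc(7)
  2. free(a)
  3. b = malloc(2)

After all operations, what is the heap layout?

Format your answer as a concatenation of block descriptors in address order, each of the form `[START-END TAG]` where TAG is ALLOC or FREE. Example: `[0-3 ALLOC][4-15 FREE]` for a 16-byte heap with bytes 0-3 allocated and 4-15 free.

Answer: [0-1 ALLOC][2-20 FREE]

Derivation:
Op 1: a = malloc(7) -> a = 0; heap: [0-6 ALLOC][7-20 FREE]
Op 2: free(a) -> (freed a); heap: [0-20 FREE]
Op 3: b = malloc(2) -> b = 0; heap: [0-1 ALLOC][2-20 FREE]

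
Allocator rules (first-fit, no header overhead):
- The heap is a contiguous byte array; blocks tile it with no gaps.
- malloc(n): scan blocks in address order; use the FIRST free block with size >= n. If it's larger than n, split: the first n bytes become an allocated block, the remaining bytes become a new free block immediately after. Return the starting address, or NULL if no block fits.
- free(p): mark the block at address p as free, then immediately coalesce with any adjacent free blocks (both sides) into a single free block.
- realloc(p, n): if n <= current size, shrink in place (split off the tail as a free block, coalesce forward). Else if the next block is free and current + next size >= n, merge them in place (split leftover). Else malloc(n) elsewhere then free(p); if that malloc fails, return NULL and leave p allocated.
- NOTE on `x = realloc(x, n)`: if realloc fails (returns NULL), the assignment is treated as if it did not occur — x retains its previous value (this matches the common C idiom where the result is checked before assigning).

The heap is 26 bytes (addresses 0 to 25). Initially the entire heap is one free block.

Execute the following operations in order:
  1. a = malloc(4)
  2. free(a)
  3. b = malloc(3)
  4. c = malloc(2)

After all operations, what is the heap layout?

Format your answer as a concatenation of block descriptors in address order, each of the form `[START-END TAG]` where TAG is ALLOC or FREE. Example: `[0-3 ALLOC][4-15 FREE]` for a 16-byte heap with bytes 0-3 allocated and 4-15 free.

Answer: [0-2 ALLOC][3-4 ALLOC][5-25 FREE]

Derivation:
Op 1: a = malloc(4) -> a = 0; heap: [0-3 ALLOC][4-25 FREE]
Op 2: free(a) -> (freed a); heap: [0-25 FREE]
Op 3: b = malloc(3) -> b = 0; heap: [0-2 ALLOC][3-25 FREE]
Op 4: c = malloc(2) -> c = 3; heap: [0-2 ALLOC][3-4 ALLOC][5-25 FREE]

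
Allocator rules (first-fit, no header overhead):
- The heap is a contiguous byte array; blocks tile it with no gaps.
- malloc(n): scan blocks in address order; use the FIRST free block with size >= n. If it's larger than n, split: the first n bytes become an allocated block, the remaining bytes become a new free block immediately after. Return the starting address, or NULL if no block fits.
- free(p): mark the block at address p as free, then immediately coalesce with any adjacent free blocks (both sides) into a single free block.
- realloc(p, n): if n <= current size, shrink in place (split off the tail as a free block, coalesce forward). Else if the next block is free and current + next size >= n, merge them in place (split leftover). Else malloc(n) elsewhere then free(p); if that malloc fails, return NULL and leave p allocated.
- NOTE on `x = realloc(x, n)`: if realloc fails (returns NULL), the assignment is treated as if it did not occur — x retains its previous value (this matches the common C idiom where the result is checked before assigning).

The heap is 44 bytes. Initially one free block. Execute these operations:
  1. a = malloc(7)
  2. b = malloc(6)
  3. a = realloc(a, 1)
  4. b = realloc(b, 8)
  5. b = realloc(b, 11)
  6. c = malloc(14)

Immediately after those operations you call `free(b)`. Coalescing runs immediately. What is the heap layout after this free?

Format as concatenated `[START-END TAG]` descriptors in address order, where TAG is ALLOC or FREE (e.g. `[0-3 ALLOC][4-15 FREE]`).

Op 1: a = malloc(7) -> a = 0; heap: [0-6 ALLOC][7-43 FREE]
Op 2: b = malloc(6) -> b = 7; heap: [0-6 ALLOC][7-12 ALLOC][13-43 FREE]
Op 3: a = realloc(a, 1) -> a = 0; heap: [0-0 ALLOC][1-6 FREE][7-12 ALLOC][13-43 FREE]
Op 4: b = realloc(b, 8) -> b = 7; heap: [0-0 ALLOC][1-6 FREE][7-14 ALLOC][15-43 FREE]
Op 5: b = realloc(b, 11) -> b = 7; heap: [0-0 ALLOC][1-6 FREE][7-17 ALLOC][18-43 FREE]
Op 6: c = malloc(14) -> c = 18; heap: [0-0 ALLOC][1-6 FREE][7-17 ALLOC][18-31 ALLOC][32-43 FREE]
free(b): b = 7 -> block [7-17 ALLOC]; mark free, coalesce with adjacent free neighbors -> [0-0 ALLOC][1-17 FREE][18-31 ALLOC][32-43 FREE]

Answer: [0-0 ALLOC][1-17 FREE][18-31 ALLOC][32-43 FREE]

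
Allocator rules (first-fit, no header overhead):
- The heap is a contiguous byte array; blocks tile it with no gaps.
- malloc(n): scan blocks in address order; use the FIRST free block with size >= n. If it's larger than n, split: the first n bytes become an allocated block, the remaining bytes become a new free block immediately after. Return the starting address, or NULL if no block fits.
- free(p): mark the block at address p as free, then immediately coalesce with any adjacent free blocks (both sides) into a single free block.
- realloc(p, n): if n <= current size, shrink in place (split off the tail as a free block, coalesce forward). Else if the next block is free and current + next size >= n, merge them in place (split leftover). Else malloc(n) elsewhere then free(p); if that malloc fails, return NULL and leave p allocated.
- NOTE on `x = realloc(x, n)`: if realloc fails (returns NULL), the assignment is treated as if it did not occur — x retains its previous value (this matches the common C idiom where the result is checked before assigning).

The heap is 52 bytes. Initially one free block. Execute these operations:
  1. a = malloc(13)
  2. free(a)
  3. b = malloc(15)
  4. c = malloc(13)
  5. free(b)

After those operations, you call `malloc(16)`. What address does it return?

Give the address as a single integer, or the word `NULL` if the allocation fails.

Answer: 28

Derivation:
Op 1: a = malloc(13) -> a = 0; heap: [0-12 ALLOC][13-51 FREE]
Op 2: free(a) -> (freed a); heap: [0-51 FREE]
Op 3: b = malloc(15) -> b = 0; heap: [0-14 ALLOC][15-51 FREE]
Op 4: c = malloc(13) -> c = 15; heap: [0-14 ALLOC][15-27 ALLOC][28-51 FREE]
Op 5: free(b) -> (freed b); heap: [0-14 FREE][15-27 ALLOC][28-51 FREE]
malloc(16): first-fit scan over [0-14 FREE][15-27 ALLOC][28-51 FREE] -> 28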